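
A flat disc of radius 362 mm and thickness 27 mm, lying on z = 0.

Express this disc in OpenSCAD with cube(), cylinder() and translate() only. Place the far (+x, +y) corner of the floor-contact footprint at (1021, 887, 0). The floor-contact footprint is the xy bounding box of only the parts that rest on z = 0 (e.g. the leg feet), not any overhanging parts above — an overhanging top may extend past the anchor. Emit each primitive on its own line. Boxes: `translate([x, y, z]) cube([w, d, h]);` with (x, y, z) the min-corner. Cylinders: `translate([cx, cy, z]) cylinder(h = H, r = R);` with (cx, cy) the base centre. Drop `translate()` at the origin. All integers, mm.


translate([659, 525, 0]) cylinder(h = 27, r = 362);


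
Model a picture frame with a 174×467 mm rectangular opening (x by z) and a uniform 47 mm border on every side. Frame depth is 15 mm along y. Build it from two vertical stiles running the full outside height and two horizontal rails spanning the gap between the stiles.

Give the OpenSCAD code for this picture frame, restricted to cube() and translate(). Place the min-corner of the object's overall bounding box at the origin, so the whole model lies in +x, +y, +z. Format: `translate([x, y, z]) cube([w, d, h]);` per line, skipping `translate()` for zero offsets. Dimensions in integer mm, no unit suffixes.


cube([47, 15, 561]);
translate([221, 0, 0]) cube([47, 15, 561]);
translate([47, 0, 0]) cube([174, 15, 47]);
translate([47, 0, 514]) cube([174, 15, 47]);


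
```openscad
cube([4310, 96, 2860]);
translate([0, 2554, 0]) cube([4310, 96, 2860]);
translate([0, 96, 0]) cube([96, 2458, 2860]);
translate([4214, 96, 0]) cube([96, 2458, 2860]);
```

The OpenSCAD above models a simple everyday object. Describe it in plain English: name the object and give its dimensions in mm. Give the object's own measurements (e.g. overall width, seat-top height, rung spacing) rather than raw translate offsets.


The wall frame of a small rectangular building: four walls, each 2860 mm tall and 96 mm thick, enclosing a footprint 4310 mm (x) by 2650 mm (y) outside-to-outside, with no floor or roof. The front and back walls (the −y and +y sides) span the full width; the two side walls fit between them.


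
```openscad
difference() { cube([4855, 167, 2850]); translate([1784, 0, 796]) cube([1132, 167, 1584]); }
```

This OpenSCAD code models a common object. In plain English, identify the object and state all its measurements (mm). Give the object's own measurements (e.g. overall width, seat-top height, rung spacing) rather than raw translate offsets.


A wall 4855 mm long (x), 167 mm thick (y), 2850 mm tall, with a rectangular window opening cut through it. The opening is 1132 mm wide and 1584 mm tall; its sill is at z = 796 mm and its near (−x) edge is 1784 mm from the wall's −x end. The opening passes through the full wall thickness.


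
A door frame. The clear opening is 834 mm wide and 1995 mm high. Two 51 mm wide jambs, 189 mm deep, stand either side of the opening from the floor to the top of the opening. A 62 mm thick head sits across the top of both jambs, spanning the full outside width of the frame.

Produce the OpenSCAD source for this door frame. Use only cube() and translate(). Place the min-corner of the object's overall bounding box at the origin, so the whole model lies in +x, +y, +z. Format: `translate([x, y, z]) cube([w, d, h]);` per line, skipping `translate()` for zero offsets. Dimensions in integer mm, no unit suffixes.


cube([51, 189, 1995]);
translate([885, 0, 0]) cube([51, 189, 1995]);
translate([0, 0, 1995]) cube([936, 189, 62]);


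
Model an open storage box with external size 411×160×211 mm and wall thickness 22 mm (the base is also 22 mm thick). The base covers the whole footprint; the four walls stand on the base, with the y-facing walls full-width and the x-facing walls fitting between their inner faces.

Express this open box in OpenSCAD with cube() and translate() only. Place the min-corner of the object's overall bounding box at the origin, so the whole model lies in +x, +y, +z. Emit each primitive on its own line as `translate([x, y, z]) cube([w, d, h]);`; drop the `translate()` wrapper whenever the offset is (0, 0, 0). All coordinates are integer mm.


cube([411, 160, 22]);
translate([0, 0, 22]) cube([411, 22, 189]);
translate([0, 138, 22]) cube([411, 22, 189]);
translate([0, 22, 22]) cube([22, 116, 189]);
translate([389, 22, 22]) cube([22, 116, 189]);


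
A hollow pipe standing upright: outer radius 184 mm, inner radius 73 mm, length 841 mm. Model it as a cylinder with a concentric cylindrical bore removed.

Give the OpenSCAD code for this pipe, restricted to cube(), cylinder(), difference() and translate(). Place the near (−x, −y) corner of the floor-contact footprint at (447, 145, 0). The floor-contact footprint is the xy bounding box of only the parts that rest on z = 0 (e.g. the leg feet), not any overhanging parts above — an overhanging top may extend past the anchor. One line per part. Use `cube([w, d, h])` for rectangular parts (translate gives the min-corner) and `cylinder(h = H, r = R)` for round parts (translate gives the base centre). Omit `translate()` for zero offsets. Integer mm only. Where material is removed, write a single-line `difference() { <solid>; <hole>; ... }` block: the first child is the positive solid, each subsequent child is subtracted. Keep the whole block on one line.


difference() { translate([631, 329, 0]) cylinder(h = 841, r = 184); translate([631, 329, 0]) cylinder(h = 841, r = 73); }


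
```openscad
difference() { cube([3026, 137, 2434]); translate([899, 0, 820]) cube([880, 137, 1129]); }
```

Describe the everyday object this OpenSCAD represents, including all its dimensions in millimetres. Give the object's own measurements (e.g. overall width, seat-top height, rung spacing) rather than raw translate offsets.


A wall 3026 mm long (x), 137 mm thick (y), 2434 mm tall, with a rectangular window opening cut through it. The opening is 880 mm wide and 1129 mm tall; its sill is at z = 820 mm and its near (−x) edge is 899 mm from the wall's −x end. The opening passes through the full wall thickness.


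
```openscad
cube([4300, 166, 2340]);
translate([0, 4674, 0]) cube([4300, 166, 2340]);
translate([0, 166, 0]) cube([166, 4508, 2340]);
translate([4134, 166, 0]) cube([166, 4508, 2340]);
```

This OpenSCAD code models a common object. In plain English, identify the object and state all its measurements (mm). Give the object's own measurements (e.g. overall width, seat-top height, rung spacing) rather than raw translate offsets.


The wall frame of a small rectangular building: four walls, each 2340 mm tall and 166 mm thick, enclosing a footprint 4300 mm (x) by 4840 mm (y) outside-to-outside, with no floor or roof. The front and back walls (the −y and +y sides) span the full width; the two side walls fit between them.


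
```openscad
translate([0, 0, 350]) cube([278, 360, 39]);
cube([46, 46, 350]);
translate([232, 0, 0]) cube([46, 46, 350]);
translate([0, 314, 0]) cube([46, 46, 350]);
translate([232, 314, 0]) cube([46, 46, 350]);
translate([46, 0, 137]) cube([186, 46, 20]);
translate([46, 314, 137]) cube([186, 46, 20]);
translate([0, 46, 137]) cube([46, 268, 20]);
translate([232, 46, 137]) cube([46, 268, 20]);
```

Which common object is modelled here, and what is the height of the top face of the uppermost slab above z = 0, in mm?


A stool. The seat height is 389 mm.

A 278×360×39 slab at z = 350 on four corner posts — a stool. The seat top is 350 + 39 = 389 mm.


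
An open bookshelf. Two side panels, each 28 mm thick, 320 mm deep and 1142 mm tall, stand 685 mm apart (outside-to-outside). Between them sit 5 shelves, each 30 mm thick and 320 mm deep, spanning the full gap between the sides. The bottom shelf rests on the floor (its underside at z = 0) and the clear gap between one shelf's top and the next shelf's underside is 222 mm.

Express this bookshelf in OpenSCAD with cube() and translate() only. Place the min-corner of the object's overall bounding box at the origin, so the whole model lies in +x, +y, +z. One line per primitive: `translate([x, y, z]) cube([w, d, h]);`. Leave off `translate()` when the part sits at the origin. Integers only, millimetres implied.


cube([28, 320, 1142]);
translate([657, 0, 0]) cube([28, 320, 1142]);
translate([28, 0, 0]) cube([629, 320, 30]);
translate([28, 0, 252]) cube([629, 320, 30]);
translate([28, 0, 504]) cube([629, 320, 30]);
translate([28, 0, 756]) cube([629, 320, 30]);
translate([28, 0, 1008]) cube([629, 320, 30]);


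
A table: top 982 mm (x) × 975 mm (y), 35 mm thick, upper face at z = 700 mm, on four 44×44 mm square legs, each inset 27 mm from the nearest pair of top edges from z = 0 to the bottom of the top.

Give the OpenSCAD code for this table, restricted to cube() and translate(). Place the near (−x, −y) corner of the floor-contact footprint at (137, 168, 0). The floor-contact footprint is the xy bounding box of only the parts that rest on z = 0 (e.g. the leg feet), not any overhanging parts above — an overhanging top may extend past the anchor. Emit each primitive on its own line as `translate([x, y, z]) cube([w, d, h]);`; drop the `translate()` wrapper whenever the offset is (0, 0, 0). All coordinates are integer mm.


translate([110, 141, 665]) cube([982, 975, 35]);
translate([137, 168, 0]) cube([44, 44, 665]);
translate([1021, 168, 0]) cube([44, 44, 665]);
translate([137, 1045, 0]) cube([44, 44, 665]);
translate([1021, 1045, 0]) cube([44, 44, 665]);


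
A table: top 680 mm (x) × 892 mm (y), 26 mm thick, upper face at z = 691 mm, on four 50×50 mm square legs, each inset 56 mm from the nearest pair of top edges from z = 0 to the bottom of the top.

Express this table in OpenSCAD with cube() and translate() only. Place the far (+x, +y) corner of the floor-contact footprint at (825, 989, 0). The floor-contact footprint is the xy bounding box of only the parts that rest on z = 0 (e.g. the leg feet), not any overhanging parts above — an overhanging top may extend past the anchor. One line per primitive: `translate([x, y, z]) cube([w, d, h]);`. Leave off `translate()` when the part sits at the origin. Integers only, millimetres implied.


translate([201, 153, 665]) cube([680, 892, 26]);
translate([257, 209, 0]) cube([50, 50, 665]);
translate([775, 209, 0]) cube([50, 50, 665]);
translate([257, 939, 0]) cube([50, 50, 665]);
translate([775, 939, 0]) cube([50, 50, 665]);


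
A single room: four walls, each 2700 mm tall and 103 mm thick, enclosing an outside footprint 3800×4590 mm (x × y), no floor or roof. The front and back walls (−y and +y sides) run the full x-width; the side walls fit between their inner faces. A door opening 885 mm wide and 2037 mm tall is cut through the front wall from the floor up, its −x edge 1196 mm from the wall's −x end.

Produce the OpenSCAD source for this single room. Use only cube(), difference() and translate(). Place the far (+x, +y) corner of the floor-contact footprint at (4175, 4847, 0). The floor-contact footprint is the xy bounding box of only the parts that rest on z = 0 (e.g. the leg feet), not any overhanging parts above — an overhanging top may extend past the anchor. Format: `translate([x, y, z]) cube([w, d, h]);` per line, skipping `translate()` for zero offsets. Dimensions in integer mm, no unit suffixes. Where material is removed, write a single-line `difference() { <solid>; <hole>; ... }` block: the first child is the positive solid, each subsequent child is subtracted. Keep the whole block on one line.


difference() { translate([375, 257, 0]) cube([3800, 103, 2700]); translate([1571, 257, 0]) cube([885, 103, 2037]); }
translate([375, 4744, 0]) cube([3800, 103, 2700]);
translate([375, 360, 0]) cube([103, 4384, 2700]);
translate([4072, 360, 0]) cube([103, 4384, 2700]);


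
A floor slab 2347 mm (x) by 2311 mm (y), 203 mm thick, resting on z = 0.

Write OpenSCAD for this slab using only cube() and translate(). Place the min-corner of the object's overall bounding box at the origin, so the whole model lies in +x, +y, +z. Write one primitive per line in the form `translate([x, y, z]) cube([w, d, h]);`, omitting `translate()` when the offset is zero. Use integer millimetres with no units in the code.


cube([2347, 2311, 203]);


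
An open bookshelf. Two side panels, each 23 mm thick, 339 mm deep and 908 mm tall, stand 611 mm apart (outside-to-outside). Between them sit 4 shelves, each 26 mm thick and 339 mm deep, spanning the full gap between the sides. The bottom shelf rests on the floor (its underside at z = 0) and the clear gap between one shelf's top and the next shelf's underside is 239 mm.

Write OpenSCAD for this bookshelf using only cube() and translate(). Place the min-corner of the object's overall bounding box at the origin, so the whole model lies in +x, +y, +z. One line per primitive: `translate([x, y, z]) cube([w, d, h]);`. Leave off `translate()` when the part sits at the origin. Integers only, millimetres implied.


cube([23, 339, 908]);
translate([588, 0, 0]) cube([23, 339, 908]);
translate([23, 0, 0]) cube([565, 339, 26]);
translate([23, 0, 265]) cube([565, 339, 26]);
translate([23, 0, 530]) cube([565, 339, 26]);
translate([23, 0, 795]) cube([565, 339, 26]);


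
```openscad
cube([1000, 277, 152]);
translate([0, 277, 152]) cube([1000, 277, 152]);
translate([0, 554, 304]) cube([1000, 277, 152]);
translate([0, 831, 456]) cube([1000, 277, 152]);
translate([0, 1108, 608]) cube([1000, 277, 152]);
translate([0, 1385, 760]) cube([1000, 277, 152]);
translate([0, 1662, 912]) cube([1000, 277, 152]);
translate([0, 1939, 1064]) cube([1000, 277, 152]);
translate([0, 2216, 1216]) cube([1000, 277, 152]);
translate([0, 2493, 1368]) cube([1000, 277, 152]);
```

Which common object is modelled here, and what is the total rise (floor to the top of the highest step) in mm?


A staircase. The total rise is 1520 mm.

10 identical blocks, each offset up and back from the previous — a staircase. Each step is 152 mm tall and there are 10 of them, so the total rise is 10 × 152 = 1520 mm.


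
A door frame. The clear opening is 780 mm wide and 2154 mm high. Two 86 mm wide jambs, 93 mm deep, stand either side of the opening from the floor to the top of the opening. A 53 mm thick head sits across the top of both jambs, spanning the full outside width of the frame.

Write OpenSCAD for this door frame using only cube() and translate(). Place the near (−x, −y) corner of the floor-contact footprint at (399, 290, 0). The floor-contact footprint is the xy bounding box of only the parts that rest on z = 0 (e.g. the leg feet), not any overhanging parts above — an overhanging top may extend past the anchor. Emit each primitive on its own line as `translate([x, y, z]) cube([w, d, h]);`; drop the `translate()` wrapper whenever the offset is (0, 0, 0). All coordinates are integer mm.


translate([399, 290, 0]) cube([86, 93, 2154]);
translate([1265, 290, 0]) cube([86, 93, 2154]);
translate([399, 290, 2154]) cube([952, 93, 53]);


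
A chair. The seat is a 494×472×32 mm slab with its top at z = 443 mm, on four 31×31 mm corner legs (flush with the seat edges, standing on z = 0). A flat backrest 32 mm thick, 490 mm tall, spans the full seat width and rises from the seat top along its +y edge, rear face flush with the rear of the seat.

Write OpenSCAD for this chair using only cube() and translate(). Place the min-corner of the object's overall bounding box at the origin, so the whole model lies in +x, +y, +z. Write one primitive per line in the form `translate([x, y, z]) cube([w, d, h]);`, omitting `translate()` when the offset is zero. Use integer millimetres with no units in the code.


// leg_h = 443 - 32 = 411
translate([0, 0, 411]) cube([494, 472, 32]);
cube([31, 31, 411]);
translate([463, 0, 0]) cube([31, 31, 411]);
translate([0, 441, 0]) cube([31, 31, 411]);
translate([463, 441, 0]) cube([31, 31, 411]);
translate([0, 440, 443]) cube([494, 32, 490]);


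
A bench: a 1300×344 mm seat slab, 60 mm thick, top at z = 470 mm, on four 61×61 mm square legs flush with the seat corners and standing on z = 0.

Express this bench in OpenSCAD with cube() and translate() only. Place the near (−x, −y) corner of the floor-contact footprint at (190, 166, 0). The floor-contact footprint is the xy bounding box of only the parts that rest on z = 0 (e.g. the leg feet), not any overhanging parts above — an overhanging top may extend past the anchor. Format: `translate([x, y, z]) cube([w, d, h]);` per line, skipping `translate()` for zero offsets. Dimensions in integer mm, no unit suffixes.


translate([190, 166, 410]) cube([1300, 344, 60]);
translate([190, 166, 0]) cube([61, 61, 410]);
translate([190, 449, 0]) cube([61, 61, 410]);
translate([1429, 166, 0]) cube([61, 61, 410]);
translate([1429, 449, 0]) cube([61, 61, 410]);


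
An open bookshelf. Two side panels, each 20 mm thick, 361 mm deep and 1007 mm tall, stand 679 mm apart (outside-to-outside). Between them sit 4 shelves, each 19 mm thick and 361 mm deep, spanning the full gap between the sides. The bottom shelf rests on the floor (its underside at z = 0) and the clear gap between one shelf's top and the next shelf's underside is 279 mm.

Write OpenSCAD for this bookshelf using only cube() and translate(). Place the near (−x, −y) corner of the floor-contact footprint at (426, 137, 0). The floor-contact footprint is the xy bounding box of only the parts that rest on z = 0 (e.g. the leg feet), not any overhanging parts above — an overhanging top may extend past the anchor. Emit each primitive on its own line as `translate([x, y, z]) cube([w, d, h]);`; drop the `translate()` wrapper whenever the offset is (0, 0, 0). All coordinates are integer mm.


translate([426, 137, 0]) cube([20, 361, 1007]);
translate([1085, 137, 0]) cube([20, 361, 1007]);
translate([446, 137, 0]) cube([639, 361, 19]);
translate([446, 137, 298]) cube([639, 361, 19]);
translate([446, 137, 596]) cube([639, 361, 19]);
translate([446, 137, 894]) cube([639, 361, 19]);


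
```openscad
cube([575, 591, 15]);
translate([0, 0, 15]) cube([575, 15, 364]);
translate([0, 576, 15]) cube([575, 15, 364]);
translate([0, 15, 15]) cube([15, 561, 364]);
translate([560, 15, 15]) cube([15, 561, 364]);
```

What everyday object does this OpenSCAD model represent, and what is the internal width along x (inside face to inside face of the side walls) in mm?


An open box. The internal width is 545 mm.

A 575×591 base slab with four walls standing on it — an open box. The base is 575 mm wide and the walls are 15 mm thick, so the internal width is 575 − 2 × 15 = 545 mm.


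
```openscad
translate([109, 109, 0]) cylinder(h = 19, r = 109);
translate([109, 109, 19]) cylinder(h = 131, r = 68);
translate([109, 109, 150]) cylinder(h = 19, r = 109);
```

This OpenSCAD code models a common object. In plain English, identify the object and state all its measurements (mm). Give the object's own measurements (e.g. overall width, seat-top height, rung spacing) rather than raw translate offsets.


A spool: two coaxial disc flanges of radius 109 mm and thickness 19 mm, joined by a core cylinder of radius 68 mm and height 131 mm. The lower flange rests on z = 0 and the three cylinders share a vertical axis.


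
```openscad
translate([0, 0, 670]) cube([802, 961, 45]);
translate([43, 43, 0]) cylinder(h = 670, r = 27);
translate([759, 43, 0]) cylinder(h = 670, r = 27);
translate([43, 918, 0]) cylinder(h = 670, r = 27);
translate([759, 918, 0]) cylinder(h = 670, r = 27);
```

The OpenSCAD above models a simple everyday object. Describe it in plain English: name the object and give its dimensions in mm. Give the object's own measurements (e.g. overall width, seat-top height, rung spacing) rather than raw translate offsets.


A rectangular dining table. The top is 802×961×45 mm with its upper surface at z = 715 mm. It stands on four round legs of 54 mm diameter, each leg's bounding box inset 16 mm from the nearest pair of top edges, running from the floor to the underside of the top.


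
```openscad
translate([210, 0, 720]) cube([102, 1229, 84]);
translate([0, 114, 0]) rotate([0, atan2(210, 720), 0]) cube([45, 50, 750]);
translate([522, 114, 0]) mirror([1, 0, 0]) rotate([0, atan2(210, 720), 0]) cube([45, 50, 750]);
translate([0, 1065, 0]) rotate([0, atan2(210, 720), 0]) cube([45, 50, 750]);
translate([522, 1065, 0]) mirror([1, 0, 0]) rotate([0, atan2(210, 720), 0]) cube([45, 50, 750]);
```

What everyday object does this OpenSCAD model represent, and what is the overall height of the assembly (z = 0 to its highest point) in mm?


A sawhorse. The overall height is 804 mm.

A beam across two mirrored pairs of raked legs — a sawhorse. The beam's underside is at z = 720 (matching the legs' vertical rise in atan2(210, 720)) and the beam is 84 mm tall, so its top is at 720 + 84 = 804 mm. The raked legs top out at the beam's underside, so that is the highest point.


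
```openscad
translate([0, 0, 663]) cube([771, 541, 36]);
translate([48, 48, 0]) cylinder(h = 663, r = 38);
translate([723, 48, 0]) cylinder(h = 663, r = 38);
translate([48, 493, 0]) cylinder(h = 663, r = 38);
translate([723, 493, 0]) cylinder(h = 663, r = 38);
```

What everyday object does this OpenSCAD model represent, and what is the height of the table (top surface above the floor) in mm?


A table. The table height is 699 mm.

A 771×541×36 slab sits at z = 663 on four Ø76 mm round legs — a table. The top surface is at 663 + 36 = 699 mm.


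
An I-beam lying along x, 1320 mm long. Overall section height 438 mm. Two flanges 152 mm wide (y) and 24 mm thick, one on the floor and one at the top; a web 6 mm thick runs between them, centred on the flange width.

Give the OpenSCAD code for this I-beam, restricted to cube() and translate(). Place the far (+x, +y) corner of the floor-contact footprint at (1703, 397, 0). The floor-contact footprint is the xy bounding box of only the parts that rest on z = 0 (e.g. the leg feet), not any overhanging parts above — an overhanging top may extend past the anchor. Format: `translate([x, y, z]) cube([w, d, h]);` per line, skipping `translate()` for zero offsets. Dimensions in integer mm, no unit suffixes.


translate([383, 245, 0]) cube([1320, 152, 24]);
translate([383, 318, 24]) cube([1320, 6, 390]);
translate([383, 245, 414]) cube([1320, 152, 24]);


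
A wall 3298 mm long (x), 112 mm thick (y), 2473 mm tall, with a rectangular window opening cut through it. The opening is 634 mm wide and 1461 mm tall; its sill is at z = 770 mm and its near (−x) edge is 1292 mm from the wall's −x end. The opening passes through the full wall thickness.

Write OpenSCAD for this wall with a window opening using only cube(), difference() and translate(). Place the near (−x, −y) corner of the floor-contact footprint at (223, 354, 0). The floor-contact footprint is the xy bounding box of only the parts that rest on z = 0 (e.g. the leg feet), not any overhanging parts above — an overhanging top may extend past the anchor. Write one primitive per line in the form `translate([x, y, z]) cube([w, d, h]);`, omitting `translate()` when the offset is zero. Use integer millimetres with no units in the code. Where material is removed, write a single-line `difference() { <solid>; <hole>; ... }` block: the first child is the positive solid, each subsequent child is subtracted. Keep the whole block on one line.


difference() { translate([223, 354, 0]) cube([3298, 112, 2473]); translate([1515, 354, 770]) cube([634, 112, 1461]); }


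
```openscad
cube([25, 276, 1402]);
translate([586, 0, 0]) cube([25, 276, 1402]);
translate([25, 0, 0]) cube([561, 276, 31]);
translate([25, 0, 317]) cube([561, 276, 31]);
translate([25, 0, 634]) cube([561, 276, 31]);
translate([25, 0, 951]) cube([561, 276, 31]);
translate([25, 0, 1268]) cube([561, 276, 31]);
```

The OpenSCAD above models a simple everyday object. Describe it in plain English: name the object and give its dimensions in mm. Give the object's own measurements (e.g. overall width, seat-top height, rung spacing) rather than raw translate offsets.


An open bookshelf. Two side panels, each 25 mm thick, 276 mm deep and 1402 mm tall, stand 611 mm apart (outside-to-outside). Between them sit 5 shelves, each 31 mm thick and 276 mm deep, spanning the full gap between the sides. The bottom shelf rests on the floor (its underside at z = 0) and the clear gap between one shelf's top and the next shelf's underside is 286 mm.


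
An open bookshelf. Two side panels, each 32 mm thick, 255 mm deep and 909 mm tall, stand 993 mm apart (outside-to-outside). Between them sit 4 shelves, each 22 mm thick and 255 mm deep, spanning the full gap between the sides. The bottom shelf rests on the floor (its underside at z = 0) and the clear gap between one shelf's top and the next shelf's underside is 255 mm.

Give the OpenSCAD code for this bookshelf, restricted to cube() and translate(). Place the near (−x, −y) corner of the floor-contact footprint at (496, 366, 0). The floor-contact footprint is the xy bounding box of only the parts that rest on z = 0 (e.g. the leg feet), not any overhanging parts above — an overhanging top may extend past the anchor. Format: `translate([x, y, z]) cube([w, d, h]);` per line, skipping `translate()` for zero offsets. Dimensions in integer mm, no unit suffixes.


translate([496, 366, 0]) cube([32, 255, 909]);
translate([1457, 366, 0]) cube([32, 255, 909]);
translate([528, 366, 0]) cube([929, 255, 22]);
translate([528, 366, 277]) cube([929, 255, 22]);
translate([528, 366, 554]) cube([929, 255, 22]);
translate([528, 366, 831]) cube([929, 255, 22]);


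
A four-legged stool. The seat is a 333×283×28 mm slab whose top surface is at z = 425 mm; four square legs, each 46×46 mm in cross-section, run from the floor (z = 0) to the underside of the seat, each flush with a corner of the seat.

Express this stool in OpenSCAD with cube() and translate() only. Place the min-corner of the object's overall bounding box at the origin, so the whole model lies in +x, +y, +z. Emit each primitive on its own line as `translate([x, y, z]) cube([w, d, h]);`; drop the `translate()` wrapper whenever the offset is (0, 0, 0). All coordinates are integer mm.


// leg_h = 425 - 28 = 397
translate([0, 0, 397]) cube([333, 283, 28]);
cube([46, 46, 397]);
translate([287, 0, 0]) cube([46, 46, 397]);
translate([0, 237, 0]) cube([46, 46, 397]);
translate([287, 237, 0]) cube([46, 46, 397]);


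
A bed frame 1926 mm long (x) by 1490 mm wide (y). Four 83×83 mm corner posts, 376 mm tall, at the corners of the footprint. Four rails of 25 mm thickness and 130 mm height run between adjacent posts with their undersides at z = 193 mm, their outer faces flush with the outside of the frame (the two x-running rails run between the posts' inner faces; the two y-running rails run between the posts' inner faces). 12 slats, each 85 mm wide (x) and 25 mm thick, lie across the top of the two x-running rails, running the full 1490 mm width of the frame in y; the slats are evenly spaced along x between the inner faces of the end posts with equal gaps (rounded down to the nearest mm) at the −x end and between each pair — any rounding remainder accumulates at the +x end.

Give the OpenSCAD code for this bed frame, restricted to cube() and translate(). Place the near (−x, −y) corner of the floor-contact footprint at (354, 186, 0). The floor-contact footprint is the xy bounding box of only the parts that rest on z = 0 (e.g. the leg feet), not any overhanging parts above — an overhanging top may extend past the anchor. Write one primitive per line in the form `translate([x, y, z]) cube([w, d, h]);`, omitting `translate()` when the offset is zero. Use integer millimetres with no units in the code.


translate([354, 186, 0]) cube([83, 83, 376]);
translate([354, 1593, 0]) cube([83, 83, 376]);
translate([2197, 186, 0]) cube([83, 83, 376]);
translate([2197, 1593, 0]) cube([83, 83, 376]);
translate([437, 186, 193]) cube([1760, 25, 130]);
translate([437, 1651, 193]) cube([1760, 25, 130]);
translate([354, 269, 193]) cube([25, 1324, 130]);
translate([2255, 269, 193]) cube([25, 1324, 130]);
translate([493, 186, 323]) cube([85, 1490, 25]);
translate([634, 186, 323]) cube([85, 1490, 25]);
translate([775, 186, 323]) cube([85, 1490, 25]);
translate([916, 186, 323]) cube([85, 1490, 25]);
translate([1057, 186, 323]) cube([85, 1490, 25]);
translate([1198, 186, 323]) cube([85, 1490, 25]);
translate([1339, 186, 323]) cube([85, 1490, 25]);
translate([1480, 186, 323]) cube([85, 1490, 25]);
translate([1621, 186, 323]) cube([85, 1490, 25]);
translate([1762, 186, 323]) cube([85, 1490, 25]);
translate([1903, 186, 323]) cube([85, 1490, 25]);
translate([2044, 186, 323]) cube([85, 1490, 25]);


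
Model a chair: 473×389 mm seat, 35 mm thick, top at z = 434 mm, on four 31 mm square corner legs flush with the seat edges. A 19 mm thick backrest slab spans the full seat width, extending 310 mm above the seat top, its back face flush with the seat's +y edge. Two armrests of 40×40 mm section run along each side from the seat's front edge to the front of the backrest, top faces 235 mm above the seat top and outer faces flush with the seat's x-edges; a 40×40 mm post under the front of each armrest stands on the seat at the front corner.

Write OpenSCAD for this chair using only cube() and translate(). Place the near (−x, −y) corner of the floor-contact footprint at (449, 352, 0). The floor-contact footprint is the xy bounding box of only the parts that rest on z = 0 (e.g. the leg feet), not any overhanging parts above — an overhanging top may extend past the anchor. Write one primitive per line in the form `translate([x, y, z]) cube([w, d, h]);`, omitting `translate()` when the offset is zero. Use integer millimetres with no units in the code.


// leg_h = 434 - 35 = 399
// arm post h = 235 - 40 = 195
translate([449, 352, 399]) cube([473, 389, 35]);
translate([449, 352, 0]) cube([31, 31, 399]);
translate([891, 352, 0]) cube([31, 31, 399]);
translate([449, 710, 0]) cube([31, 31, 399]);
translate([891, 710, 0]) cube([31, 31, 399]);
translate([449, 722, 434]) cube([473, 19, 310]);
translate([449, 352, 629]) cube([40, 370, 40]);
translate([882, 352, 629]) cube([40, 370, 40]);
translate([449, 352, 434]) cube([40, 40, 195]);
translate([882, 352, 434]) cube([40, 40, 195]);


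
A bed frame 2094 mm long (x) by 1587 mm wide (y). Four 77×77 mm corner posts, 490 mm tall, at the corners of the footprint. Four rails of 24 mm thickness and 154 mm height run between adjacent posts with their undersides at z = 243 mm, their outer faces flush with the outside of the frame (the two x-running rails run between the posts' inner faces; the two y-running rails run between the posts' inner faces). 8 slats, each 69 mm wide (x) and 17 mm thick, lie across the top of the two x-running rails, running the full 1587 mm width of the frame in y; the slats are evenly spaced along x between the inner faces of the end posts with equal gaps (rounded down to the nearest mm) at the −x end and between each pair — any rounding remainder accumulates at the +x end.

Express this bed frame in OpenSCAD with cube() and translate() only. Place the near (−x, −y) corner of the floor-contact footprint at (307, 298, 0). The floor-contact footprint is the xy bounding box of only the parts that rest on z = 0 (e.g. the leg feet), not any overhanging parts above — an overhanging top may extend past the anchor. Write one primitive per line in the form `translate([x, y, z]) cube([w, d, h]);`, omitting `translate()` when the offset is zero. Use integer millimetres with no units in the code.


translate([307, 298, 0]) cube([77, 77, 490]);
translate([307, 1808, 0]) cube([77, 77, 490]);
translate([2324, 298, 0]) cube([77, 77, 490]);
translate([2324, 1808, 0]) cube([77, 77, 490]);
translate([384, 298, 243]) cube([1940, 24, 154]);
translate([384, 1861, 243]) cube([1940, 24, 154]);
translate([307, 375, 243]) cube([24, 1433, 154]);
translate([2377, 375, 243]) cube([24, 1433, 154]);
translate([538, 298, 397]) cube([69, 1587, 17]);
translate([761, 298, 397]) cube([69, 1587, 17]);
translate([984, 298, 397]) cube([69, 1587, 17]);
translate([1207, 298, 397]) cube([69, 1587, 17]);
translate([1430, 298, 397]) cube([69, 1587, 17]);
translate([1653, 298, 397]) cube([69, 1587, 17]);
translate([1876, 298, 397]) cube([69, 1587, 17]);
translate([2099, 298, 397]) cube([69, 1587, 17]);


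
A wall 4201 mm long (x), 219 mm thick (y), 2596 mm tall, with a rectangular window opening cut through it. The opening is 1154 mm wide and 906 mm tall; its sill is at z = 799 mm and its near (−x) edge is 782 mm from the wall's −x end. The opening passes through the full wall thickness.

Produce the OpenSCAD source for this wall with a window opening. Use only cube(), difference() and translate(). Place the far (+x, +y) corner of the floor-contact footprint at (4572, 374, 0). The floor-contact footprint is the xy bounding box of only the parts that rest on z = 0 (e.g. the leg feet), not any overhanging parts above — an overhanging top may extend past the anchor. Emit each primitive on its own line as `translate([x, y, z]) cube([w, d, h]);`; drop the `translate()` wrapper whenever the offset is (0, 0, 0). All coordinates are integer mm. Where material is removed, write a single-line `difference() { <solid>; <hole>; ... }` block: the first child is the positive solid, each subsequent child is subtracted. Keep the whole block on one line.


difference() { translate([371, 155, 0]) cube([4201, 219, 2596]); translate([1153, 155, 799]) cube([1154, 219, 906]); }


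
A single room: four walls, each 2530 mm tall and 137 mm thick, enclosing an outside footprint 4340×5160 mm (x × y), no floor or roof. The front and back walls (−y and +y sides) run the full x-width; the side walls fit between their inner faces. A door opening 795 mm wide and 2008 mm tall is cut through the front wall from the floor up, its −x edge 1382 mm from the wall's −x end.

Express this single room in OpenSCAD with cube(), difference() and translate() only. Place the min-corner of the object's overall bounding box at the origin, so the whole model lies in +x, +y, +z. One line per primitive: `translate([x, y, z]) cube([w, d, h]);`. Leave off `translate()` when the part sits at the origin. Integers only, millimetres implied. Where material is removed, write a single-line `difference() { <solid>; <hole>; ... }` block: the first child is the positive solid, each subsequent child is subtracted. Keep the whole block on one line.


difference() { cube([4340, 137, 2530]); translate([1382, 0, 0]) cube([795, 137, 2008]); }
translate([0, 5023, 0]) cube([4340, 137, 2530]);
translate([0, 137, 0]) cube([137, 4886, 2530]);
translate([4203, 137, 0]) cube([137, 4886, 2530]);


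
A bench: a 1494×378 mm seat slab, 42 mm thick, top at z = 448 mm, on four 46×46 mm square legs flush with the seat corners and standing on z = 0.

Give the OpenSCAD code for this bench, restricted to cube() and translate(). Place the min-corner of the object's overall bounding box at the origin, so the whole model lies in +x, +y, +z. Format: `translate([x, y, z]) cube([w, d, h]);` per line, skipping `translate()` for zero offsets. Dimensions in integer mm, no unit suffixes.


translate([0, 0, 406]) cube([1494, 378, 42]);
cube([46, 46, 406]);
translate([0, 332, 0]) cube([46, 46, 406]);
translate([1448, 0, 0]) cube([46, 46, 406]);
translate([1448, 332, 0]) cube([46, 46, 406]);


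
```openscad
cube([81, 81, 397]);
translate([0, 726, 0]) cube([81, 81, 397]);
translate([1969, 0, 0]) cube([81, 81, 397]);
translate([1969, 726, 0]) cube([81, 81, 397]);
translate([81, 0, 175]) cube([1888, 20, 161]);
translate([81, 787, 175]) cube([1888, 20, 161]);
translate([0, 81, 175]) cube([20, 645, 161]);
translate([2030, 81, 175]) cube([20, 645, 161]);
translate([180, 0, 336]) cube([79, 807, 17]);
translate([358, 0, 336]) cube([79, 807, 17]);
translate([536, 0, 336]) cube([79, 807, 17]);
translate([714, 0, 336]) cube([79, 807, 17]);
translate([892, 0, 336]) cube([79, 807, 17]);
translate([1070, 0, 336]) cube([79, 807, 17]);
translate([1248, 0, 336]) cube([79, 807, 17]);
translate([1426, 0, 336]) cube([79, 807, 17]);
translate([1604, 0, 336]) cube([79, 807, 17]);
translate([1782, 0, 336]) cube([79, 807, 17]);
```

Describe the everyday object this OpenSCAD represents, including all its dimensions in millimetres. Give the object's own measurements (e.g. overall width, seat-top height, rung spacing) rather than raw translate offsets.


A bed frame 2050 mm long (x) by 807 mm wide (y). Four 81×81 mm corner posts, 397 mm tall, at the corners of the footprint. Four rails of 20 mm thickness and 161 mm height run between adjacent posts with their undersides at z = 175 mm, their outer faces flush with the outside of the frame (the two x-running rails run between the posts' inner faces; the two y-running rails run between the posts' inner faces). 10 slats, each 79 mm wide (x) and 17 mm thick, lie across the top of the two x-running rails, running the full 807 mm width of the frame in y; along x they sit between the end posts with a 99 mm gap after the −x posts and between neighbouring slats, leaving 108 mm before the +x posts.


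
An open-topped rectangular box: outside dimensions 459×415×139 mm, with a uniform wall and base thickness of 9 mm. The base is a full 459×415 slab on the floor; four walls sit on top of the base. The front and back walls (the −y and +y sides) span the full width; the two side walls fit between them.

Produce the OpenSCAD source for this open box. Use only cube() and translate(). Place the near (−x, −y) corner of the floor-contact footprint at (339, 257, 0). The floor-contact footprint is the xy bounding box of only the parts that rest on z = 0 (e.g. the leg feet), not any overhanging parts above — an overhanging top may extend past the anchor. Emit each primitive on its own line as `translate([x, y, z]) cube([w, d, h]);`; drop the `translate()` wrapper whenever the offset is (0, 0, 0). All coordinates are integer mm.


translate([339, 257, 0]) cube([459, 415, 9]);
translate([339, 257, 9]) cube([459, 9, 130]);
translate([339, 663, 9]) cube([459, 9, 130]);
translate([339, 266, 9]) cube([9, 397, 130]);
translate([789, 266, 9]) cube([9, 397, 130]);


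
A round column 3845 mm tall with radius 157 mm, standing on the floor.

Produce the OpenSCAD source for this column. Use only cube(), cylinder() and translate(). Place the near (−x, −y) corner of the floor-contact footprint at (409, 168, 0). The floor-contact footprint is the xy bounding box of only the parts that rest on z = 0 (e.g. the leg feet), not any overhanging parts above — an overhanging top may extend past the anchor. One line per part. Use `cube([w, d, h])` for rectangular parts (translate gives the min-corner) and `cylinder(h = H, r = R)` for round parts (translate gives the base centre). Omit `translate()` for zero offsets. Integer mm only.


translate([566, 325, 0]) cylinder(h = 3845, r = 157);


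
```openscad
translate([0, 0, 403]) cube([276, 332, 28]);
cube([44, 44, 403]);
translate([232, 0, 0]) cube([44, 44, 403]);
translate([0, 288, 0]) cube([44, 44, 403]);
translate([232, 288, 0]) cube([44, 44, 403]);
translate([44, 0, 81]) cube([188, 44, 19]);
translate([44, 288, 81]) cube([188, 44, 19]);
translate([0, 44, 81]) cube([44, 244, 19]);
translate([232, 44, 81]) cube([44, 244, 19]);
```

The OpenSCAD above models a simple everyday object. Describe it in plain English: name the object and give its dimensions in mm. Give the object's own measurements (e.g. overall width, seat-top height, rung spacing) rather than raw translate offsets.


A simple wooden stool: a rectangular seat 276 mm (x) by 332 mm (y), 28 mm thick, top face at z = 431 mm, on four square legs, each 44×44 mm in cross-section. The legs rest on z = 0, each flush with a corner of the seat. Four stretchers, 44 mm wide and 19 mm tall, connect adjacent legs with their undersides at z = 81 mm, each running between the inner faces of the legs it joins and aligned with the legs' outer faces on the other axis.


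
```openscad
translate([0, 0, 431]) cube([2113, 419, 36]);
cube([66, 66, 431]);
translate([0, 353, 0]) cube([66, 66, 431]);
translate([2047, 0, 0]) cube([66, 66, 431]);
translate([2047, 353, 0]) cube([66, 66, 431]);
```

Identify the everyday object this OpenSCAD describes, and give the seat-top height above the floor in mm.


A bench. The seat-top height is 467 mm.

A long slab on four corner posts — a bench. The slab sits at z = 431 with thickness 36, so the top is 431 + 36 = 467 mm.
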